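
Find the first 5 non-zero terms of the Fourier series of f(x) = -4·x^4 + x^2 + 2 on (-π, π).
(-196 + 32·π^2)·cos(x) + (13 - 8·π^2)·cos(2·x) + (-76/27 + 32·π^2/9)·cos(3·x) + (1 - 2·π^2)·cos(4·x) - 4·π^4/5 + 2 + π^2/3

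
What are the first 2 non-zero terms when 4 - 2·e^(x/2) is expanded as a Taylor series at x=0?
2 - x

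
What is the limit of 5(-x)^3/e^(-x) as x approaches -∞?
This is an ∞/∞ indeterminate form as x → -∞.
Compare growth rates of the dominant terms (exponentials ≫ polynomials ≫ logarithms), or apply L'Hôpital's rule; the quotient → 0.
Limit = 0.

Final answer: 0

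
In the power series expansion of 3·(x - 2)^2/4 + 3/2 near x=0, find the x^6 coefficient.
Expand to order 6: 3·(x - 2)^2/4 + 3/2 = 3·x^2/4 - 3·x + 9/2 + O(x^7).
The coefficient of x^6 is 0.

Final answer: 0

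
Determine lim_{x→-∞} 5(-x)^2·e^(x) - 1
The product is a 0·∞ indeterminate form at x → -∞.
Rewrite the product as 5(-x)^2 / e^(-x) (an ∞/∞ form) and apply L'Hôpital, or use the standard hierarchy e^(|x|) ≫ |(-x)^2| as x → -∞.
The indeterminate product → 0, so the limit = -1.

Final answer: -1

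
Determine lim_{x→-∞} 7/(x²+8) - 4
Evaluate the dominant behaviour as x → -∞; each term tends to a finite value or vanishes.
Limit = -4.

Final answer: -4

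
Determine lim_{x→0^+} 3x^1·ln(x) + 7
The product is a 0·∞ indeterminate form at x → 0⁺.
Rewrite the product as 3·ln(x) / x^(-1) and apply L'Hôpital, or use the standard hierarchy x^(-1) ≫ |ln x| as x → 0⁺.
The indeterminate product → 0, so the limit = 7.

Final answer: 7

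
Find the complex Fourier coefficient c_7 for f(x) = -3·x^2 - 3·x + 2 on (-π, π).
Compute the real Fourier coefficients first: a_7 = 12/49, b_7 = -6/7.
Then c_7 = (a_7 − i·b_7)/2 = 6/49 + 3·i/7.

Final answer: 6/49 + 3·i/7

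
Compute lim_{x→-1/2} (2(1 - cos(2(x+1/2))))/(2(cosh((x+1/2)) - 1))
Both numerator and denominator → 0 as x → -1/2; this is a 0/0 indeterminate form.
Expand each to leading order near x = -1/2: numerator ~ 4·(x + 1/2)^2, denominator ~ (x + 1/2)^2.
The limit of the ratio is 4.

Final answer: 4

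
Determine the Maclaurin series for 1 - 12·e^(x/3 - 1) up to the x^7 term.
-x^7·e^(-1)/918540 - x^6·e^(-1)/43740 - x^5·e^(-1)/2430 - x^4·e^(-1)/162 - 2·x^3·e^(-1)/27 - 2·x^2·e^(-1)/3 - 4·x·e^(-1) - 12·e^(-1) + 1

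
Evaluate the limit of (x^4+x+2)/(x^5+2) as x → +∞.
This is an ∞/∞ indeterminate form as x → +∞.
Divide numerator and denominator by x^5 and let the lower-order terms vanish; the numerator's degree 4 is below the denominator's degree 5, so the quotient → 0.
Limit = 0.

Final answer: 0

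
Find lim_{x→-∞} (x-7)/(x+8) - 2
Evaluate the dominant behaviour as x → -∞; each term tends to a finite value or vanishes.
Limit = -1.

Final answer: -1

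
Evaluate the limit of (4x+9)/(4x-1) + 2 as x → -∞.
Evaluate the dominant behaviour as x → -∞; each term tends to a finite value or vanishes.
Limit = 3.

Final answer: 3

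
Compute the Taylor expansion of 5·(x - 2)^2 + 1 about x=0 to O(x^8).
5·x^2 - 20·x + 21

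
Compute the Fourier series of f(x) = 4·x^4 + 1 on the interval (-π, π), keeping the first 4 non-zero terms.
(192 - 32·π^2)·cos(x) + (-12 + 8·π^2)·cos(2·x) + (64/27 - 32·π^2/9)·cos(3·x) + 1 + 4·π^4/5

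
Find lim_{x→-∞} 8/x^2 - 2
Evaluate the dominant behaviour as x → -∞; each term tends to a finite value or vanishes.
Limit = -2.

Final answer: -2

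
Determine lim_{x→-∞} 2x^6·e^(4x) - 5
The product is a 0·∞ indeterminate form at x → -∞.
Rewrite the product as 2x^6 / e^(-4x) (an ∞/∞ form) and apply L'Hôpital, or use the standard hierarchy e^(4|x|) ≫ |x^6| as x → -∞.
The indeterminate product → 0, so the limit = -5.

Final answer: -5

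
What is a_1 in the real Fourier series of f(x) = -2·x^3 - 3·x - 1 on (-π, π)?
a_1 = (1/π) ∫_{-π}^{π} f(x)·cos(1x) dx.
Evaluate the integral (use parity and integration by parts as needed): a_1 = 0.

Final answer: 0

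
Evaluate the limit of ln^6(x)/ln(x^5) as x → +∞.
This is an ∞/∞ indeterminate form as x → +∞.
Write ln(x^5) = 5·ln(x), reducing the quotient to ln^5(x)/5 → ∞.
Limit = ∞.

Final answer: ∞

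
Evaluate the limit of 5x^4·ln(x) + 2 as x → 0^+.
The product is a 0·∞ indeterminate form at x → 0⁺.
Rewrite the product as 5·ln(x) / x^(-4) and apply L'Hôpital, or use the standard hierarchy x^(-4) ≫ |ln x| as x → 0⁺.
The indeterminate product → 0, so the limit = 2.

Final answer: 2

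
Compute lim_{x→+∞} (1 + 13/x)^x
As x → +∞: this is the defining limit (1 + 13/x)^x → e^13.
Limit = e^(13).

Final answer: e^(13)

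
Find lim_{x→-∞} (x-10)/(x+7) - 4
Evaluate the dominant behaviour as x → -∞; each term tends to a finite value or vanishes.
Limit = -3.

Final answer: -3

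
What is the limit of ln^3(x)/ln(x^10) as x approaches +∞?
This is an ∞/∞ indeterminate form as x → +∞.
Write ln(x^10) = 10·ln(x), reducing the quotient to ln^2(x)/10 → ∞.
Limit = ∞.

Final answer: ∞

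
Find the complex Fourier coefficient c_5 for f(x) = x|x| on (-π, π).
Compute the real Fourier coefficients first: a_5 = 0, b_5 = (-8 + 50·π^2)/(125·π).
Then c_5 = (a_5 − i·b_5)/2 = -i·π/5 + 4·i/(125·π).

Final answer: -i·π/5 + 4·i/(125·π)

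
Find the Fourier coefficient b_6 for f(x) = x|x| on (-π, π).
b_6 = (1/π) ∫_{-π}^{π} f(x)·sin(6x) dx.
Evaluate the integral (use parity and integration by parts as needed): b_6 = -π/3.

Final answer: -π/3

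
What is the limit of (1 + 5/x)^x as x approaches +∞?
As x → +∞: this is the defining limit (1 + 5/x)^x → e^5.
Limit = e^(5).

Final answer: e^(5)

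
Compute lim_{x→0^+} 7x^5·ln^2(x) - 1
The product is a 0·∞ indeterminate form at x → 0⁺.
Rewrite the product as 7·ln^2(x) / x^(-5) and apply L'Hôpital, or use the standard hierarchy x^(-5) ≫ |ln x|^2 as x → 0⁺.
The indeterminate product → 0, so the limit = -1.

Final answer: -1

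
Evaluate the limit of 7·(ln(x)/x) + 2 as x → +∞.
Evaluate the dominant behaviour as x → +∞; each term tends to a finite value or vanishes.
Limit = 2.

Final answer: 2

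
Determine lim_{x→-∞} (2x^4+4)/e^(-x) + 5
The quotient is an ∞/∞ indeterminate form as x → -∞.
Compare growth rates of the dominant terms (exponentials ≫ polynomials ≫ logarithms), or apply L'Hôpital's rule; the quotient → 0.
Adding the constant: 0 + 5 = 5. Limit = 5.

Final answer: 5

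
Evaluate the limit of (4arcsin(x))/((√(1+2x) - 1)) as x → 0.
Both numerator and denominator → 0 as x → 0; this is a 0/0 indeterminate form.
Expand each to leading order near x = 0: numerator ~ 4·x, denominator ~ x.
The limit of the ratio is 4.

Final answer: 4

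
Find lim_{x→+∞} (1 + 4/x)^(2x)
As x → +∞: write (1 + 4/x)^(2x) = ((1 + 4/x)^x)^2 → (e^4)^2 = e^8.
Limit = e^(8).

Final answer: e^(8)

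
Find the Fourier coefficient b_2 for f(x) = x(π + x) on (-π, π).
b_2 = (1/π) ∫_{-π}^{π} f(x)·sin(2x) dx.
Evaluate the integral (use parity and integration by parts as needed): b_2 = -π.

Final answer: -π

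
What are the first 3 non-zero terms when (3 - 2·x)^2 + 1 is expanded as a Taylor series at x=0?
4·x^2 - 12·x + 10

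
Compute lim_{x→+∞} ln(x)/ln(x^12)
This is an ∞/∞ indeterminate form as x → +∞.
Write ln(x^12) = 12·ln(x), reducing the quotient to 1/12.
Limit = 1/12.

Final answer: 1/12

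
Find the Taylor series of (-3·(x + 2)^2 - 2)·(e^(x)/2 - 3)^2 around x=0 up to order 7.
-19·x^7/45 - 79·x^6/90 - 7·x^5/12 + 53·x^4/12 + 131·x^3/6 + 101·x^2/4 - 40·x - 175/2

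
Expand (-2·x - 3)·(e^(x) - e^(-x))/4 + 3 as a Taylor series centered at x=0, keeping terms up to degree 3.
-x^3/4 - x^2 - 3·x/2 + 3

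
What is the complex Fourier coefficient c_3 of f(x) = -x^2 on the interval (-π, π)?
Compute the real Fourier coefficients first: a_3 = 4/9, b_3 = 0.
Then c_3 = (a_3 − i·b_3)/2 = 2/9.

Final answer: 2/9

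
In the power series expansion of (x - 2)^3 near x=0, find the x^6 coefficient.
Expand to order 6: (x - 2)^3 = x^3 - 6·x^2 + 12·x - 8 + O(x^7).
The coefficient of x^6 is 0.

Final answer: 0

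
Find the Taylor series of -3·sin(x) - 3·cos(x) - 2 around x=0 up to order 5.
-x^5/40 - x^4/8 + x^3/2 + 3·x^2/2 - 3·x - 5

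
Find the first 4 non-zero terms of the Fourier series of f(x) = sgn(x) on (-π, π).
4·sin(x)/π + 4·sin(3·x)/(3·π) + 4·sin(5·x)/(5·π) + 4·sin(7·x)/(7·π)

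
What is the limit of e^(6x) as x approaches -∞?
Evaluate the dominant behaviour as x → -∞; each term tends to a finite value or vanishes.
Limit = 0.

Final answer: 0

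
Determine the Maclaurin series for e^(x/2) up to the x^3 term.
x^3/48 + x^2/8 + x/2 + 1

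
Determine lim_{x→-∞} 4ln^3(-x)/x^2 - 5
The quotient is an ∞/∞ indeterminate form as x → -∞.
Compare growth rates of the dominant terms (exponentials ≫ polynomials ≫ logarithms), or apply L'Hôpital's rule; the quotient → 0.
Adding the constant: 0 - 5 = -5. Limit = -5.

Final answer: -5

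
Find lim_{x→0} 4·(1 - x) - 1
Direct substitution at x = 0 gives 3.

Final answer: 3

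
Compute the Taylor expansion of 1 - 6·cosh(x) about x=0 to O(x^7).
-x^6/120 - x^4/4 - 3·x^2 - 5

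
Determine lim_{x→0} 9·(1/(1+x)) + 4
Direct substitution at x = 0 gives 13.

Final answer: 13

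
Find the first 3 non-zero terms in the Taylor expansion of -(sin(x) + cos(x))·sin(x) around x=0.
2·x^3/3 - x^2 - x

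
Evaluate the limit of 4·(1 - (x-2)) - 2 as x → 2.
Direct substitution at x = 2 gives 2.

Final answer: 2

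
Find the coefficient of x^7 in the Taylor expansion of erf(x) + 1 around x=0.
Expand to order 7: erf(x) + 1 = -x^7/(21·√(π)) + x^5/(5·√(π)) - 2·x^3/(3·√(π)) + 2·x/√(π) + 1 + O(x^8).
The coefficient of x^7 is -1/(21·√(π)).

Final answer: -1/(21·√(π))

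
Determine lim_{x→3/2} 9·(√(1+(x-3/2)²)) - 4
Direct substitution at x = 3/2 gives 5.

Final answer: 5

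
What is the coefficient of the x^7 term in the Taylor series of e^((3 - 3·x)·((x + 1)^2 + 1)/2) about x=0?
-27·e^(3)/16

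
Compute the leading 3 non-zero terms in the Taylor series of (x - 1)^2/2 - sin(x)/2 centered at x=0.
x^2/2 - 3·x/2 + 1/2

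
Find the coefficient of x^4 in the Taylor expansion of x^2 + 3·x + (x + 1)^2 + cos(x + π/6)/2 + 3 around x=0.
Expand to order 4: x^2 + 3·x + (x + 1)^2 + cos(x + π/6)/2 + 3 = √(3)·x^4/96 + x^3/24 + x^2·(2 - √(3)/8) + 19·x/4 + √(3)/4 + 4 + O(x^5).
The coefficient of x^4 is √(3)/96.

Final answer: √(3)/96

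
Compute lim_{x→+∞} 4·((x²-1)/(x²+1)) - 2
Evaluate the dominant behaviour as x → +∞; each term tends to a finite value or vanishes.
Limit = 2.

Final answer: 2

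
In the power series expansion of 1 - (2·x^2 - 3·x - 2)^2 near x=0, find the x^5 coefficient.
Expand to order 5: 1 - (2·x^2 - 3·x - 2)^2 = -4·x^4 + 12·x^3 - x^2 - 12·x - 3 + O(x^6).
The coefficient of x^5 is 0.

Final answer: 0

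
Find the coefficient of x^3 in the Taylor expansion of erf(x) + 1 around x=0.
Expand to order 3: erf(x) + 1 = -2·x^3/(3·√(π)) + 2·x/√(π) + 1 + O(x^4).
The coefficient of x^3 is -2/(3·√(π)).

Final answer: -2/(3·√(π))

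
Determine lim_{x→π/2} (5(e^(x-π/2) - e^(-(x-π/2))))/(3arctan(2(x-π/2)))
Both numerator and denominator → 0 as x → π/2; this is a 0/0 indeterminate form.
Expand each to leading order near x = π/2: numerator ~ 10·(x - π/2), denominator ~ 6·(x - π/2).
The limit of the ratio is 5/3.

Final answer: 5/3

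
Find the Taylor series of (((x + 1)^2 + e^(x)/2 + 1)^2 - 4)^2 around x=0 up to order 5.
881·x^5/4 + 7975·x^4/24 + 685·x^3/2 + 425·x^2/2 + 225·x/4 + 81/16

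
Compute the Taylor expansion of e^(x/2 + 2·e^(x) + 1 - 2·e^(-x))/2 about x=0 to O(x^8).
12994649·e·x^7/1290240 + 1015153·e·x^6/92160 + 85097·e·x^5/7680 + 2571·e·x^4/256 + 761·e·x^3/96 + 81·e·x^2/16 + 9·e·x/4 + e/2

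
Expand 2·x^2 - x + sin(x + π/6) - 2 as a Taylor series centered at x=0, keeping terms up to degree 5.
√(3)·x^5/240 + x^4/48 - √(3)·x^3/12 + 7·x^2/4 + x·(-1 + √(3)/2) - 3/2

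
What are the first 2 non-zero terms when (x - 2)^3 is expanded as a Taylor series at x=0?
12·x - 8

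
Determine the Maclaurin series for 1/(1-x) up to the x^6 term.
x^6 + x^5 + x^4 + x^3 + x^2 + x + 1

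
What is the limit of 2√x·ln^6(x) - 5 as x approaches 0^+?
The product is a 0·∞ indeterminate form at x → 0⁺.
Rewrite the product as 2·ln^6(x) / x^(-1/2) and apply L'Hôpital, or use the standard hierarchy x^(-1/2) ≫ |ln x|^6 as x → 0⁺.
The indeterminate product → 0, so the limit = -5.

Final answer: -5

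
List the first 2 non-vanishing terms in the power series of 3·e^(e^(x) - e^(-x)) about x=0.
6·x + 3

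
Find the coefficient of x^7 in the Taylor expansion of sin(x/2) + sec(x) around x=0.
Expand to order 7: sin(x/2) + sec(x) = -x^7/645120 + 61·x^6/720 + x^5/3840 + 5·x^4/24 - x^3/48 + x^2/2 + x/2 + 1 + O(x^8).
The coefficient of x^7 is -1/645120.

Final answer: -1/645120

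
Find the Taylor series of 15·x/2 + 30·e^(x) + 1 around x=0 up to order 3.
5·x^3 + 15·x^2 + 75·x/2 + 31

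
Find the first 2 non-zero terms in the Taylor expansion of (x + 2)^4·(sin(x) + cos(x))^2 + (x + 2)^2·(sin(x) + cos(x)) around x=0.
72·x + 20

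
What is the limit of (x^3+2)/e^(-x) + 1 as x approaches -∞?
The quotient is an ∞/∞ indeterminate form as x → -∞.
Compare growth rates of the dominant terms (exponentials ≫ polynomials ≫ logarithms), or apply L'Hôpital's rule; the quotient → 0.
Adding the constant: 0 + 1 = 1. Limit = 1.

Final answer: 1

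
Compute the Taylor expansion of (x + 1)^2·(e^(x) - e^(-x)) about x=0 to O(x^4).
7·x^3/3 + 4·x^2 + 2·x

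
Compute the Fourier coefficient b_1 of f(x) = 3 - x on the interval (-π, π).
b_1 = (1/π) ∫_{-π}^{π} f(x)·sin(1x) dx.
Evaluate the integral (use parity and integration by parts as needed): b_1 = -2.

Final answer: -2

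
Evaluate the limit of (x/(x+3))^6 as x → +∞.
As x → +∞: x/(x+3) = 1/(1 + 3/x) → 1, and the 6th power of a limit-1 base also → 1.
Limit = 1.

Final answer: 1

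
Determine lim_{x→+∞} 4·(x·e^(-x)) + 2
Evaluate the dominant behaviour as x → +∞; each term tends to a finite value or vanishes.
Limit = 2.

Final answer: 2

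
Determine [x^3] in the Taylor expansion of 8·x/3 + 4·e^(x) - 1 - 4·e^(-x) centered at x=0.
Expand to order 3: 8·x/3 + 4·e^(x) - 1 - 4·e^(-x) = 4·x^3/3 + 32·x/3 - 1 + O(x^4).
The coefficient of x^3 is 4/3.

Final answer: 4/3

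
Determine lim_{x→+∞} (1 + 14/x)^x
As x → +∞: this is the defining limit (1 + 14/x)^x → e^14.
Limit = e^(14).

Final answer: e^(14)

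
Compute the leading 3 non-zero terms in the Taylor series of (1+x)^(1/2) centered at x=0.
-x^2/8 + x/2 + 1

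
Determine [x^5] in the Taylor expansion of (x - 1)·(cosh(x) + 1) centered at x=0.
Expand to order 5: (x - 1)·(cosh(x) + 1) = x^5/24 - x^4/24 + x^3/2 - x^2/2 + 2·x - 2 + O(x^6).
The coefficient of x^5 is 1/24.

Final answer: 1/24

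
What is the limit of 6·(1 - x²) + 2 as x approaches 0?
Direct substitution at x = 0 gives 8.

Final answer: 8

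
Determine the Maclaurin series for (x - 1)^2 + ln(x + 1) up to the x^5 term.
x^5/5 - x^4/4 + x^3/3 + x^2/2 - x + 1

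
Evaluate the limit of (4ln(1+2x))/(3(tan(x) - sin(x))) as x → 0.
Both numerator and denominator → 0 as x → 0; this is a 0/0 indeterminate form.
Expand each to leading order near x = 0: numerator ~ 8·x, denominator ~ 3·x^3/2.
The limit of the ratio is ∞.

Final answer: ∞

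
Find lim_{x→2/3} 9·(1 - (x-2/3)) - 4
Direct substitution at x = 2/3 gives 5.

Final answer: 5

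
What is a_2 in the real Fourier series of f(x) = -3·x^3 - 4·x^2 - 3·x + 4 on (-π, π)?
a_2 = (1/π) ∫_{-π}^{π} f(x)·cos(2x) dx.
Evaluate the integral (use parity and integration by parts as needed): a_2 = -4.

Final answer: -4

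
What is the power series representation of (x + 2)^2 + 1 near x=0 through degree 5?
x^2 + 4·x + 5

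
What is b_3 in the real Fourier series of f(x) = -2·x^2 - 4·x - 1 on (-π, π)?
b_3 = (1/π) ∫_{-π}^{π} f(x)·sin(3x) dx.
Evaluate the integral (use parity and integration by parts as needed): b_3 = -8/3.

Final answer: -8/3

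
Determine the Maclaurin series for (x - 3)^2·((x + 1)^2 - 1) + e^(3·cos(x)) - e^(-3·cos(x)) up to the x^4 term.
x^4·(-e^(-3) + 1 + 5·e^(3)/4) - 4·x^3 + x^2·(-3·e^(3)/2 - 3 - 3·e^(-3)/2) + 18·x - e^(-3) + e^(3)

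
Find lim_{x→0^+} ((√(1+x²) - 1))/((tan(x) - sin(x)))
Both numerator and denominator → 0 as x → 0^+; this is a 0/0 indeterminate form.
Expand each to leading order near x = 0: numerator ~ x^2/2, denominator ~ x^3/2.
The limit of the ratio is ∞.

Final answer: ∞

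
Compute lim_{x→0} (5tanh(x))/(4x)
Both numerator and denominator → 0 as x → 0; this is a 0/0 indeterminate form.
Expand each to leading order near x = 0: numerator ~ 5·x, denominator ~ 4·x.
The limit of the ratio is 5/4.

Final answer: 5/4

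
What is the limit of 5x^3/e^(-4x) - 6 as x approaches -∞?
The quotient is an ∞/∞ indeterminate form as x → -∞.
Compare growth rates of the dominant terms (exponentials ≫ polynomials ≫ logarithms), or apply L'Hôpital's rule; the quotient → 0.
Adding the constant: 0 - 6 = -6. Limit = -6.

Final answer: -6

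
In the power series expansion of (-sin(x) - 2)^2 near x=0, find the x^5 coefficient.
Expand to order 5: (-sin(x) - 2)^2 = x^5/30 - x^4/3 - 2·x^3/3 + x^2 + 4·x + 4 + O(x^6).
The coefficient of x^5 is 1/30.

Final answer: 1/30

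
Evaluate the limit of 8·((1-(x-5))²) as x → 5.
Direct substitution at x = 5 gives 8.

Final answer: 8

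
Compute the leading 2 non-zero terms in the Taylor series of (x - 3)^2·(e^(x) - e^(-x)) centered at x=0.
-12·x^2 + 18·x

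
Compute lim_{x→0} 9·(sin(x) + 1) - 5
Direct substitution at x = 0 gives 4.

Final answer: 4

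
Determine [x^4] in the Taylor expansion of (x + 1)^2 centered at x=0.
Expand to order 4: (x + 1)^2 = x^2 + 2·x + 1 + O(x^5).
The coefficient of x^4 is 0.

Final answer: 0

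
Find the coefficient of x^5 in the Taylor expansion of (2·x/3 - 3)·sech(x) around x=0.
Expand to order 5: (2·x/3 - 3)·sech(x) = 5·x^5/36 - 5·x^4/8 - x^3/3 + 3·x^2/2 + 2·x/3 - 3 + O(x^6).
The coefficient of x^5 is 5/36.

Final answer: 5/36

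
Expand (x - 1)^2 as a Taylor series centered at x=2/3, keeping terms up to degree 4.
1/9 - 2·(x - 2/3)/3 + (x - 2/3)^2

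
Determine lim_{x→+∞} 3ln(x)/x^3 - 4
The quotient is an ∞/∞ indeterminate form as x → +∞.
The polynomial denominator x^3 dominates the logarithmic numerator (any positive power of x ≫ ln(x) as x → ∞), so the quotient → 0.
Adding the constant: 0 - 4 = -4. Limit = -4.

Final answer: -4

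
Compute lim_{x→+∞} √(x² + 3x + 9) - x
This is an ∞ − ∞ indeterminate form.
Multiply and divide by the conjugate √(x²+3x + 9) + x; the x² terms cancel, leaving (3x + 9)/(√(x²+3x + 9)+x) → 3/2.
Limit = 3/2.

Final answer: 3/2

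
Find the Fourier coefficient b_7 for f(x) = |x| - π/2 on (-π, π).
b_7 = (1/π) ∫_{-π}^{π} f(x)·sin(7x) dx.
Evaluate the integral (use parity and integration by parts as needed): b_7 = 0.

Final answer: 0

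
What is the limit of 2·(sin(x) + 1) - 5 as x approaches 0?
Direct substitution at x = 0 gives -3.

Final answer: -3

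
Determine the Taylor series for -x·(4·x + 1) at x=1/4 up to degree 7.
-1/2 - 3·(x - 1/4) - 4·(x - 1/4)^2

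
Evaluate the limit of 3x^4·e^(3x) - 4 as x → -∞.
The product is a 0·∞ indeterminate form at x → -∞.
Rewrite the product as 3x^4 / e^(-3x) (an ∞/∞ form) and apply L'Hôpital, or use the standard hierarchy e^(3|x|) ≫ |x^4| as x → -∞.
The indeterminate product → 0, so the limit = -4.

Final answer: -4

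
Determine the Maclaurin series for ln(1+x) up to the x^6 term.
-x^6/6 + x^5/5 - x^4/4 + x^3/3 - x^2/2 + x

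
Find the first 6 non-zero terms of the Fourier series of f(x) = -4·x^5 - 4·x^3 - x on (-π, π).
(-914 - 8·π^4 + 152·π^2)·sin(x) + (-16·π^2 + 25 + 4·π^4)·sin(2·x) + (-8·π^4/3 - 230/81 + 88·π^2/27)·sin(3·x) + (-π^2/2 + 11/16 + 2·π^4)·sin(4·x) + (-8·π^4/5 - 8·π^2/25 - 202/625)·sin(5·x) + (19/81 + 16·π^2/27 + 4·π^4/3)·sin(6·x)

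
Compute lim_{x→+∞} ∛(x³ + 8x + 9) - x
This is an ∞ − ∞ indeterminate form.
Multiply by (A² + AB + B²)/(A² + AB + B²) where A = ∛(x³+8x + 9), B = x to use A³ − B³ = (A−B)(A²+AB+B²); the x³ terms cancel, leaving (8x + 9)/(A²+AB+B²) with denominator ~ 3x², so the limit is 0.
Limit = 0.

Final answer: 0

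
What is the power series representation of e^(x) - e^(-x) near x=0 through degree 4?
x^3/3 + 2·x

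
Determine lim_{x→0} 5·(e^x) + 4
Direct substitution at x = 0 gives 9.

Final answer: 9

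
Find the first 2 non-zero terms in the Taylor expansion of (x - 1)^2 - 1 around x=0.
x^2 - 2·x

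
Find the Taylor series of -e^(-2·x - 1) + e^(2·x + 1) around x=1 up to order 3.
(-1 + e^(6))·e^(-3) + (2 + 2·e^(6))·e^(-3)·(x - 1) + (-2 + 2·e^(6))·e^(-3)·(x - 1)^2 + (4 + 4·e^(6))·e^(-3)·(x - 1)^3/3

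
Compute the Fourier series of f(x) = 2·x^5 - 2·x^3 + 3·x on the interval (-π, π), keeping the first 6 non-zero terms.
(-84·π^2 + 4·π^4 + 510)·sin(x) + (-2·π^4 - 21 + 12·π^2)·sin(2·x) + (-116·π^2/27 + 394/81 + 4·π^4/3)·sin(3·x) + (-π^4 - 75/32 + 9·π^2/4)·sin(4·x) + (-36·π^2/25 + 966/625 + 4·π^4/5)·sin(5·x) + (-2·π^4/3 - 95/81 + 28·π^2/27)·sin(6·x)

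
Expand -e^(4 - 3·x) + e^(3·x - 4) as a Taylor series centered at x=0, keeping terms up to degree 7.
x^7·(243·e^(-4)/560 + 243·e^(4)/560) + x^6·(-81·e^(4)/80 + 81·e^(-4)/80) + x^5·(81·e^(-4)/40 + 81·e^(4)/40) + x^4·(-27·e^(4)/8 + 27·e^(-4)/8) + x^3·(9·e^(-4)/2 + 9·e^(4)/2) + x^2·(-9·e^(4)/2 + 9·e^(-4)/2) + x·(3·e^(-4) + 3·e^(4)) - e^(4) + e^(-4)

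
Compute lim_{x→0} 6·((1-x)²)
Direct substitution at x = 0 gives 6.

Final answer: 6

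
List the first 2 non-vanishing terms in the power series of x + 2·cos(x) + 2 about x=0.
x + 4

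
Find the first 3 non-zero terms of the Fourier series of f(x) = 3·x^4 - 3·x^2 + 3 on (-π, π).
(156 - 24·π^2)·cos(x) + (-12 + 6·π^2)·cos(2·x) - π^2 + 3 + 3·π^4/5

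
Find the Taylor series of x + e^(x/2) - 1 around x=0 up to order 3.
x^3/48 + x^2/8 + 3·x/2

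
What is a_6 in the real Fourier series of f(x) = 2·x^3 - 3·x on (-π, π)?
a_6 = (1/π) ∫_{-π}^{π} f(x)·cos(6x) dx.
Evaluate the integral (use parity and integration by parts as needed): a_6 = 0.

Final answer: 0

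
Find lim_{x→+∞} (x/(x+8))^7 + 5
As x → +∞: x/(x+8) = 1/(1 + 8/x) → 1, and the 7th power of a limit-1 base also → 1; with the additive constant, 1 + 5 = 6.
Limit = 6.

Final answer: 6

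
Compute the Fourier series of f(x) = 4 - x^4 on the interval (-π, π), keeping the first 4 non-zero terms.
(-48 + 8·π^2)·cos(x) + (3 - 2·π^2)·cos(2·x) + (-16/27 + 8·π^2/9)·cos(3·x) - π^4/5 + 4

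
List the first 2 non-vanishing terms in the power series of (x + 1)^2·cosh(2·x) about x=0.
2·x + 1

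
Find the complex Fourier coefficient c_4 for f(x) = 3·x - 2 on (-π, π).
Compute the real Fourier coefficients first: a_4 = 0, b_4 = -3/2.
Then c_4 = (a_4 − i·b_4)/2 = 3·i/4.

Final answer: 3·i/4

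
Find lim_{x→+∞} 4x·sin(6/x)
As x → +∞: let u = 6/x → 0⁺; then 4·x·sin(6/x) = 4·6·sin(u)/u → 4·6·1 = 24.
Limit = 24.

Final answer: 24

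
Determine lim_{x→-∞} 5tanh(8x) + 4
Evaluate the dominant behaviour as x → -∞; each term tends to a finite value or vanishes.
Limit = -1.

Final answer: -1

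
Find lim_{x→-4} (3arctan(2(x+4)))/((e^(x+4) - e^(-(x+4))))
Both numerator and denominator → 0 as x → -4; this is a 0/0 indeterminate form.
Expand each to leading order near x = -4: numerator ~ 6·(x + 4), denominator ~ 2·(x + 4).
The limit of the ratio is 3.

Final answer: 3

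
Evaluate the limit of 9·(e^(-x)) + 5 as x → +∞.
Evaluate the dominant behaviour as x → +∞; each term tends to a finite value or vanishes.
Limit = 5.

Final answer: 5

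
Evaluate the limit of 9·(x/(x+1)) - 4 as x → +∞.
Evaluate the dominant behaviour as x → +∞; each term tends to a finite value or vanishes.
Limit = 5.

Final answer: 5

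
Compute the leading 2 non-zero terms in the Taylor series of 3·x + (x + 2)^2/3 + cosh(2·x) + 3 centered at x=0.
13·x/3 + 16/3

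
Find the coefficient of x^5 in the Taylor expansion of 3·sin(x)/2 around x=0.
Expand to order 5: 3·sin(x)/2 = x^5/80 - x^3/4 + 3·x/2 + O(x^6).
The coefficient of x^5 is 1/80.

Final answer: 1/80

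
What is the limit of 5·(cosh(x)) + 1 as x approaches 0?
Direct substitution at x = 0 gives 6.

Final answer: 6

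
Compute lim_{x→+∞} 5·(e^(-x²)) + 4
Evaluate the dominant behaviour as x → +∞; each term tends to a finite value or vanishes.
Limit = 4.

Final answer: 4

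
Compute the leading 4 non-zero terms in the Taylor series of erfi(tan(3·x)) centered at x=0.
10692·x^7/(5·√(π)) + 1377·x^5/(5·√(π)) + 36·x^3/√(π) + 6·x/√(π)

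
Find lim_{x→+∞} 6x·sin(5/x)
As x → +∞: let u = 5/x → 0⁺; then 6·x·sin(5/x) = 6·5·sin(u)/u → 6·5·1 = 30.
Limit = 30.

Final answer: 30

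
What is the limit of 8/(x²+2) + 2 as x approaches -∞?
Evaluate the dominant behaviour as x → -∞; each term tends to a finite value or vanishes.
Limit = 2.

Final answer: 2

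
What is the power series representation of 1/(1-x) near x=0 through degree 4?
x^4 + x^3 + x^2 + x + 1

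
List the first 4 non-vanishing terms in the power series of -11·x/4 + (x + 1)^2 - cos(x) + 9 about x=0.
-x^4/24 + 3·x^2/2 - 3·x/4 + 9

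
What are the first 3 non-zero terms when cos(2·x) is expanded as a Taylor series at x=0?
2·x^4/3 - 2·x^2 + 1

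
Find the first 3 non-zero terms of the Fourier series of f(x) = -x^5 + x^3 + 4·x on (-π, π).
(-244 - 2·π^4 + 42·π^2)·sin(x) + (-6·π^2 + 5 + π^4)·sin(2·x) + (-2·π^4/3 + 100/81 + 58·π^2/27)·sin(3·x)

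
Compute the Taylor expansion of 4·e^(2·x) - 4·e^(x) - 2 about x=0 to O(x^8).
127·x^7/1260 + 7·x^6/20 + 31·x^5/30 + 5·x^4/2 + 14·x^3/3 + 6·x^2 + 4·x - 2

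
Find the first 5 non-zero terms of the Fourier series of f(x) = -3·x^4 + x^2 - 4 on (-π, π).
(-148 + 24·π^2)·cos(x) + (10 - 6·π^2)·cos(2·x) + (-20/9 + 8·π^2/3)·cos(3·x) + (13/16 - 3·π^2/2)·cos(4·x) - 3·π^4/5 - 4 + π^2/3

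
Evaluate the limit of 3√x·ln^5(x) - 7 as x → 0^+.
The product is a 0·∞ indeterminate form at x → 0⁺.
Rewrite the product as 3·ln^5(x) / x^(-1/2) and apply L'Hôpital, or use the standard hierarchy x^(-1/2) ≫ |ln x|^5 as x → 0⁺.
The indeterminate product → 0, so the limit = -7.

Final answer: -7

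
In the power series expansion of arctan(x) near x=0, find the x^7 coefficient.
Expand to order 7: arctan(x) = -x^7/7 + x^5/5 - x^3/3 + x + O(x^8).
The coefficient of x^7 is -1/7.

Final answer: -1/7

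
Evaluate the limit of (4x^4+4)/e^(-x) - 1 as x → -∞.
The quotient is an ∞/∞ indeterminate form as x → -∞.
Compare growth rates of the dominant terms (exponentials ≫ polynomials ≫ logarithms), or apply L'Hôpital's rule; the quotient → 0.
Adding the constant: 0 - 1 = -1. Limit = -1.

Final answer: -1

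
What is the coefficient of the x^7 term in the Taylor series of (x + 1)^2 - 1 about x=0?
Expand to order 7: (x + 1)^2 - 1 = x^2 + 2·x + O(x^8).
The coefficient of x^7 is 0.

Final answer: 0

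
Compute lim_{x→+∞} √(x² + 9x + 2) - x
This is an ∞ − ∞ indeterminate form.
Multiply and divide by the conjugate √(x²+9x + 2) + x; the x² terms cancel, leaving (9x + 2)/(√(x²+9x + 2)+x) → 9/2.
Limit = 9/2.

Final answer: 9/2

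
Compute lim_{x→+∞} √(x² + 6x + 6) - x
This is an ∞ − ∞ indeterminate form.
Multiply and divide by the conjugate √(x²+6x + 6) + x; the x² terms cancel, leaving (6x + 6)/(√(x²+6x + 6)+x) → 6/2 = 3.
Limit = 3.

Final answer: 3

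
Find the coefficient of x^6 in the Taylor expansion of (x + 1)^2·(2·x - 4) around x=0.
Expand to order 6: (x + 1)^2·(2·x - 4) = 2·x^3 - 6·x - 4 + O(x^7).
The coefficient of x^6 is 0.

Final answer: 0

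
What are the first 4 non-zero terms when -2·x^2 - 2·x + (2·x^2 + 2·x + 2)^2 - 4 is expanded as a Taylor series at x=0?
4·x^4 + 8·x^3 + 10·x^2 + 6·x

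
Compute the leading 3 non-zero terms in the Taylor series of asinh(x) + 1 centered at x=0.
-x^3/6 + x + 1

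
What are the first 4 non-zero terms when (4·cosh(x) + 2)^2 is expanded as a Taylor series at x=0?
11·x^6/15 + 6·x^4 + 24·x^2 + 36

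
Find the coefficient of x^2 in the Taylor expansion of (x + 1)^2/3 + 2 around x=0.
Expand to order 2: (x + 1)^2/3 + 2 = x^2/3 + 2·x/3 + 7/3 + O(x^3).
The coefficient of x^2 is 1/3.

Final answer: 1/3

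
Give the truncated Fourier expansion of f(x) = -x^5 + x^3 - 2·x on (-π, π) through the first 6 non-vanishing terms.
(-256 - 2·π^4 + 42·π^2)·sin(x) + (-6·π^2 + 11 + π^4)·sin(2·x) + (-2·π^4/3 - 224/81 + 58·π^2/27)·sin(3·x) + (-9·π^2/8 + 91/64 + π^4/2)·sin(4·x) + (-2·π^4/5 - 608/625 + 18·π^2/25)·sin(5·x) + (-14·π^2/27 + 61/81 + π^4/3)·sin(6·x)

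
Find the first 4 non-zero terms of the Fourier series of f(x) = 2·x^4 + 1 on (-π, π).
(96 - 16·π^2)·cos(x) + (-6 + 4·π^2)·cos(2·x) + (32/27 - 16·π^2/9)·cos(3·x) + 1 + 2·π^4/5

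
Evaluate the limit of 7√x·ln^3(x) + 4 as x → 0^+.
The product is a 0·∞ indeterminate form at x → 0⁺.
Rewrite the product as 7·ln^3(x) / x^(-1/2) and apply L'Hôpital, or use the standard hierarchy x^(-1/2) ≫ |ln x|^3 as x → 0⁺.
The indeterminate product → 0, so the limit = 4.

Final answer: 4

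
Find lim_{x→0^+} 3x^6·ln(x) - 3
The product is a 0·∞ indeterminate form at x → 0⁺.
Rewrite the product as 3·ln(x) / x^(-6) and apply L'Hôpital, or use the standard hierarchy x^(-6) ≫ |ln x| as x → 0⁺.
The indeterminate product → 0, so the limit = -3.

Final answer: -3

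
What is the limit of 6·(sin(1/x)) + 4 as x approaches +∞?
Evaluate the dominant behaviour as x → +∞; each term tends to a finite value or vanishes.
Limit = 4.

Final answer: 4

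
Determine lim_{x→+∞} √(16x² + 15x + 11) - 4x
As x → +∞: multiply by the conjugate to get (15x+11)/(√(16x²+15x+11)+4x); the denominator ~ 8x, so the limit is 15/8.
Limit = 15/8.

Final answer: 15/8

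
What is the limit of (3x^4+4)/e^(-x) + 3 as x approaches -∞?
The quotient is an ∞/∞ indeterminate form as x → -∞.
Compare growth rates of the dominant terms (exponentials ≫ polynomials ≫ logarithms), or apply L'Hôpital's rule; the quotient → 0.
Adding the constant: 0 + 3 = 3. Limit = 3.

Final answer: 3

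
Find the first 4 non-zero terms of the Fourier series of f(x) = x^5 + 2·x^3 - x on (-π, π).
(-36·π^2 + 2·π^4 + 214)·sin(x) + (-π^4 - 7/2 + 3·π^2)·sin(2·x) + (-4·π^2/27 - 46/81 + 2·π^4/3)·sin(3·x) + (-π^4/2 - 3·π^2/8 + 41/64)·sin(4·x)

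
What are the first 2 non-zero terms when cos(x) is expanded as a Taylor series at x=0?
1 - x^2/2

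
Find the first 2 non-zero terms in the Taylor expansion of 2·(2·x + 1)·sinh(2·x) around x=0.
8·x^2 + 4·x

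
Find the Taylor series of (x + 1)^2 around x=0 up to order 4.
x^2 + 2·x + 1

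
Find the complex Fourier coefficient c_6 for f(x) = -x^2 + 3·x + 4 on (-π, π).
Compute the real Fourier coefficients first: a_6 = -1/9, b_6 = -1.
Then c_6 = (a_6 − i·b_6)/2 = -1/18 + i/2.

Final answer: -1/18 + i/2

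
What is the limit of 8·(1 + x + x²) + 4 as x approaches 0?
Direct substitution at x = 0 gives 12.

Final answer: 12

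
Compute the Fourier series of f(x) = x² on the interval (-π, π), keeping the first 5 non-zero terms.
-4·cos(x) + cos(2·x) - 4·cos(3·x)/9 + cos(4·x)/4 + π^2/3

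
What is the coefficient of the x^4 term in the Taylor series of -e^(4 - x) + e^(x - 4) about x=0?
Expand to order 4: -e^(4 - x) + e^(x - 4) = x^4·(-e^(4)/24 + e^(-4)/24) + x^3·(e^(-4)/6 + e^(4)/6) + x^2·(-e^(4)/2 + e^(-4)/2) + x·(e^(-4) + e^(4)) - e^(4) + e^(-4) + O(x^5).
The coefficient of x^4 is -e^(4)/24 + e^(-4)/24.

Final answer: -e^(4)/24 + e^(-4)/24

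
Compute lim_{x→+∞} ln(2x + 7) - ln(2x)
This is an ∞ − ∞ indeterminate form.
Combine the logarithms: ln(2x+7) − ln(2x) = ln((2x+7)/(2x)) = ln(1 + 7/(2x)) → ln(1) = 0.
Limit = 0.

Final answer: 0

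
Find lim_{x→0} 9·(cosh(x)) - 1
Direct substitution at x = 0 gives 8.

Final answer: 8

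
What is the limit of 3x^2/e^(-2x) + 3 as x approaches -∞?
The quotient is an ∞/∞ indeterminate form as x → -∞.
Compare growth rates of the dominant terms (exponentials ≫ polynomials ≫ logarithms), or apply L'Hôpital's rule; the quotient → 0.
Adding the constant: 0 + 3 = 3. Limit = 3.

Final answer: 3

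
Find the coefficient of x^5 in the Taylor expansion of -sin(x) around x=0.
Expand to order 5: -sin(x) = -x^5/120 + x^3/6 - x + O(x^6).
The coefficient of x^5 is -1/120.

Final answer: -1/120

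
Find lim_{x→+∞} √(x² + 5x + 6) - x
This is an ∞ − ∞ indeterminate form.
Multiply and divide by the conjugate √(x²+5x + 6) + x; the x² terms cancel, leaving (5x + 6)/(√(x²+5x + 6)+x) → 5/2.
Limit = 5/2.

Final answer: 5/2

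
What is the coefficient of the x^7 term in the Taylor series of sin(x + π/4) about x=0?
Expand to order 7: sin(x + π/4) = -√(2)·x^7/10080 - √(2)·x^6/1440 + √(2)·x^5/240 + √(2)·x^4/48 - √(2)·x^3/12 - √(2)·x^2/4 + √(2)·x/2 + √(2)/2 + O(x^8).
The coefficient of x^7 is -√(2)/10080.

Final answer: -√(2)/10080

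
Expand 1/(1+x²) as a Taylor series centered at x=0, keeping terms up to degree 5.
x^4 - x^2 + 1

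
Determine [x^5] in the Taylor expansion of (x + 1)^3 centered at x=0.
Expand to order 5: (x + 1)^3 = x^3 + 3·x^2 + 3·x + 1 + O(x^6).
The coefficient of x^5 is 0.

Final answer: 0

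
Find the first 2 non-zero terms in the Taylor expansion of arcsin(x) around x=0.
x^3/6 + x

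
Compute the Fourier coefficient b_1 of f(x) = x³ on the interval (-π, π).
b_1 = (1/π) ∫_{-π}^{π} f(x)·sin(1x) dx.
Evaluate the integral (use parity and integration by parts as needed): b_1 = -12 + 2·π^2.

Final answer: -12 + 2·π^2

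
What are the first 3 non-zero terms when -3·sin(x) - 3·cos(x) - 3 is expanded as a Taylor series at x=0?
3·x^2/2 - 3·x - 6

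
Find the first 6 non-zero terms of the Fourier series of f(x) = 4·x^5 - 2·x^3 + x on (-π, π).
(-164·π^2 + 8·π^4 + 986)·sin(x) + (-4·π^4 - 34 + 22·π^2)·sin(2·x) + (-196·π^2/27 + 446/81 + 8·π^4/3)·sin(3·x) + (-2·π^4 - 29/16 + 7·π^2/2)·sin(4·x) + (-52·π^2/25 + 562/625 + 8·π^4/5)·sin(5·x) + (-4·π^4/3 - 46/81 + 38·π^2/27)·sin(6·x)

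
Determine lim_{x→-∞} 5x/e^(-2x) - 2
The quotient is an ∞/∞ indeterminate form as x → -∞.
Compare growth rates of the dominant terms (exponentials ≫ polynomials ≫ logarithms), or apply L'Hôpital's rule; the quotient → 0.
Adding the constant: 0 - 2 = -2. Limit = -2.

Final answer: -2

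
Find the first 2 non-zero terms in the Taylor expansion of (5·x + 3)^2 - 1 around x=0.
30·x + 8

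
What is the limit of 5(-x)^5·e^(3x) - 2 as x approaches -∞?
The product is a 0·∞ indeterminate form at x → -∞.
Rewrite the product as 5(-x)^5 / e^(-3x) (an ∞/∞ form) and apply L'Hôpital, or use the standard hierarchy e^(3|x|) ≫ |(-x)^5| as x → -∞.
The indeterminate product → 0, so the limit = -2.

Final answer: -2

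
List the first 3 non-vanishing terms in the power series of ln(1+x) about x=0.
x^3/3 - x^2/2 + x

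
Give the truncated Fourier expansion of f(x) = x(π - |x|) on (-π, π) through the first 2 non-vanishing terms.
8·sin(x)/π + 8·sin(3·x)/(27·π)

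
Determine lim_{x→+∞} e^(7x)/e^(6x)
This is an ∞/∞ indeterminate form as x → +∞.
Rewrite e^(7x)/e^(6x) = e^((7−6)x) = e^(x); the exponent coefficient is 1 > 0 so e^(x) → ∞.
Limit = ∞.

Final answer: ∞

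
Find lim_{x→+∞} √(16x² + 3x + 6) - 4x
As x → +∞: multiply by the conjugate to get (3x+6)/(√(16x²+3x+6)+4x); the denominator ~ 8x, so the limit is 3/8.
Limit = 3/8.

Final answer: 3/8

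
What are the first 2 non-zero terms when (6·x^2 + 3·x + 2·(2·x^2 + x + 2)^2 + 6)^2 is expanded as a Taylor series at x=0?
308·x + 196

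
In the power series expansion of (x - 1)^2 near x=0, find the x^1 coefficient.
Expand to order 1: (x - 1)^2 = 1 - 2·x + O(x^2).
The coefficient of x^1 is -2.

Final answer: -2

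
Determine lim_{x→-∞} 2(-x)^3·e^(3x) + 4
The product is a 0·∞ indeterminate form at x → -∞.
Rewrite the product as 2(-x)^3 / e^(-3x) (an ∞/∞ form) and apply L'Hôpital, or use the standard hierarchy e^(3|x|) ≫ |(-x)^3| as x → -∞.
The indeterminate product → 0, so the limit = 4.

Final answer: 4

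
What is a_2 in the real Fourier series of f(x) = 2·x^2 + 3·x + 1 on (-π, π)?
a_2 = (1/π) ∫_{-π}^{π} f(x)·cos(2x) dx.
Evaluate the integral (use parity and integration by parts as needed): a_2 = 2.

Final answer: 2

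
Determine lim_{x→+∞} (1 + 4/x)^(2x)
As x → +∞: write (1 + 4/x)^(2x) = ((1 + 4/x)^x)^2 → (e^4)^2 = e^8.
Limit = e^(8).

Final answer: e^(8)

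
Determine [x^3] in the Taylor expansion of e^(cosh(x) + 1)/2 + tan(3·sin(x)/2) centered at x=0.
Expand to order 3: e^(cosh(x) + 1)/2 + tan(3·sin(x)/2) = 7·x^3/8 + x^2·e^(2)/4 + 3·x/2 + e^(2)/2 + O(x^4).
The coefficient of x^3 is 7/8.

Final answer: 7/8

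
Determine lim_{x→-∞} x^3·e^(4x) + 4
The product is a 0·∞ indeterminate form at x → -∞.
Rewrite the product as x^3 / e^(-4x) (an ∞/∞ form) and apply L'Hôpital, or use the standard hierarchy e^(4|x|) ≫ |x^3| as x → -∞.
The indeterminate product → 0, so the limit = 4.

Final answer: 4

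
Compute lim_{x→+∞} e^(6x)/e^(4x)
This is an ∞/∞ indeterminate form as x → +∞.
Rewrite e^(6x)/e^(4x) = e^((6−4)x) = e^(2x); the exponent coefficient is 2 > 0 so e^(2x) → ∞.
Limit = ∞.

Final answer: ∞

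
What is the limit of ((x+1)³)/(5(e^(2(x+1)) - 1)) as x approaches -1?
Both numerator and denominator → 0 as x → -1; this is a 0/0 indeterminate form.
Expand each to leading order near x = -1: numerator ~ (x + 1)^3, denominator ~ 10·(x + 1).
The limit of the ratio is 0.

Final answer: 0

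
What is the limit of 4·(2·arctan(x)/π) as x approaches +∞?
Evaluate the dominant behaviour as x → +∞; each term tends to a finite value or vanishes.
Limit = 4.

Final answer: 4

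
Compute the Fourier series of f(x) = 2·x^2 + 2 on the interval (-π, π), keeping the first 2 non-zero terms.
-8·cos(x) + 2 + 2·π^2/3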